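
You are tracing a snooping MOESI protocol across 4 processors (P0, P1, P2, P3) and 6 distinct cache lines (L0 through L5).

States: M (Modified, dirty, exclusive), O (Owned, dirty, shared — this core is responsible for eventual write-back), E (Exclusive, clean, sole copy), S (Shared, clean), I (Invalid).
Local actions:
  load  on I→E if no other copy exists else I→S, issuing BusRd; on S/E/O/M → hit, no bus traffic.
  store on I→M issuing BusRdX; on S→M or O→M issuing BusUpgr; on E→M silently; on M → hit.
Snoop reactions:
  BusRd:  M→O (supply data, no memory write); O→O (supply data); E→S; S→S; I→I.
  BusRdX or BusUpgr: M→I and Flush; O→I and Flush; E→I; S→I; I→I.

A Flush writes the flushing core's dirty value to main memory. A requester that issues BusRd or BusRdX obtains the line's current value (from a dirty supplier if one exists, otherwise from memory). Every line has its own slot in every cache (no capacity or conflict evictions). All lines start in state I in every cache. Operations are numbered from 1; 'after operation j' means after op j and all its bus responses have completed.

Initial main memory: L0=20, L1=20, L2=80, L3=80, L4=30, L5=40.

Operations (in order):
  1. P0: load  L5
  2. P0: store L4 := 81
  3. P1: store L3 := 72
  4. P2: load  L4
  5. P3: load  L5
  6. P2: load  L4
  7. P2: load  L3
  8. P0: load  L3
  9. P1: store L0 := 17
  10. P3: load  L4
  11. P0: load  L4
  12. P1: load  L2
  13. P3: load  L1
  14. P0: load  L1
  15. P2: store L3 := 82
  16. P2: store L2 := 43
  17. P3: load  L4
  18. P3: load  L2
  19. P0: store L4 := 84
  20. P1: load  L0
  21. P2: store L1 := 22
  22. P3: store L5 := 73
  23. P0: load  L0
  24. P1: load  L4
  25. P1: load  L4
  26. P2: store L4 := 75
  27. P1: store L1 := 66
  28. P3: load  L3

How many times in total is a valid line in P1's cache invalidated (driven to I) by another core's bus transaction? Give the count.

  op1 P0: load  L5 → E/I/I/I on L5; bus BusRd; mem=40
  op2 P0: store L4 := 81 → M/I/I/I on L4; bus BusRdX; mem=30
  op3 P1: store L3 := 72 → I/M/I/I on L3; bus BusRdX; mem=80
  op4 P2: load  L4 → O/I/S/I on L4; bus BusRd; mem=30
  op5 P3: load  L5 → S/I/I/S on L5; bus BusRd; mem=40
  op6 P2: load  L4 → O/I/S/I on L4; bus (none); mem=30
  op7 P2: load  L3 → I/O/S/I on L3; bus BusRd; mem=80
  op8 P0: load  L3 → S/O/S/I on L3; bus BusRd; mem=80
  op9 P1: store L0 := 17 → I/M/I/I on L0; bus BusRdX; mem=20
  op10 P3: load  L4 → O/I/S/S on L4; bus BusRd; mem=30
  op11 P0: load  L4 → O/I/S/S on L4; bus (none); mem=30
  op12 P1: load  L2 → I/E/I/I on L2; bus BusRd; mem=80
  op13 P3: load  L1 → I/I/I/E on L1; bus BusRd; mem=20
  op14 P0: load  L1 → S/I/I/S on L1; bus BusRd; mem=20
  op15 P2: store L3 := 82 → I/I/M/I on L3; bus BusUpgr Flush; mem=72
  op16 P2: store L2 := 43 → I/I/M/I on L2; bus BusRdX; mem=80
  op17 P3: load  L4 → O/I/S/S on L4; bus (none); mem=30
  op18 P3: load  L2 → I/I/O/S on L2; bus BusRd; mem=80
  op19 P0: store L4 := 84 → M/I/I/I on L4; bus BusUpgr; mem=30
  op20 P1: load  L0 → I/M/I/I on L0; bus (none); mem=20
  op21 P2: store L1 := 22 → I/I/M/I on L1; bus BusRdX; mem=20
  op22 P3: store L5 := 73 → I/I/I/M on L5; bus BusUpgr; mem=40
  op23 P0: load  L0 → S/O/I/I on L0; bus BusRd; mem=20
  op24 P1: load  L4 → O/S/I/I on L4; bus BusRd; mem=30
  op25 P1: load  L4 → O/S/I/I on L4; bus (none); mem=30
  op26 P2: store L4 := 75 → I/I/M/I on L4; bus BusRdX Flush; mem=84
  op27 P1: store L1 := 66 → I/M/I/I on L1; bus BusRdX Flush; mem=22
  op28 P3: load  L3 → I/I/O/S on L3; bus BusRd; mem=72

invalidations = 3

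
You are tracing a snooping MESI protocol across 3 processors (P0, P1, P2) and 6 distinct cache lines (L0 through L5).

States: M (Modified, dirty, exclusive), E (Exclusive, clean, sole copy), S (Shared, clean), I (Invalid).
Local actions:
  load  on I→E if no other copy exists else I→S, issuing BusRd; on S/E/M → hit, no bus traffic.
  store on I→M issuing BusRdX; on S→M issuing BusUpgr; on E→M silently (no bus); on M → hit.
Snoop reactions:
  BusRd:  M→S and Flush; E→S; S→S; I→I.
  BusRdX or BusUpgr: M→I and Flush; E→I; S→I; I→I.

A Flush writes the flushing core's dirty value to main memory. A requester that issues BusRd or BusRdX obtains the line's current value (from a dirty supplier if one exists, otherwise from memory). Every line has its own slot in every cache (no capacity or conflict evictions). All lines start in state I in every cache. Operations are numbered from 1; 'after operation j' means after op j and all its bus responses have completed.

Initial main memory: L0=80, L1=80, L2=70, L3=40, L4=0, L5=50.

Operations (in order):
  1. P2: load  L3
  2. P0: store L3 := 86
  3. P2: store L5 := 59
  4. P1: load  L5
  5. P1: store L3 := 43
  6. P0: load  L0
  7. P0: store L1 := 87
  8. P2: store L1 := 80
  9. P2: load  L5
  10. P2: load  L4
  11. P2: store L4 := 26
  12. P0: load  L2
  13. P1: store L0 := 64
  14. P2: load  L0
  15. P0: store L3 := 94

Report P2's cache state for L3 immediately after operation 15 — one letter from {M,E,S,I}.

[1] P2: load  L3 | P0:I, P1:I, P2:E(40) | bus: BusRd
[2] P0: store L3 := 86 | P0:M(86), P1:I, P2:I | bus: BusRdX
[3] P2: store L5 := 59 | P0:I, P1:I, P2:M(59) | bus: BusRdX
[4] P1: load  L5 | P0:I, P1:S(59), P2:S(59) | bus: BusRd,Flush
[5] P1: store L3 := 43 | P0:I, P1:M(43), P2:I | bus: BusRdX,Flush
[6] P0: load  L0 | P0:E(80), P1:I, P2:I | bus: BusRd
[7] P0: store L1 := 87 | P0:M(87), P1:I, P2:I | bus: BusRdX
[8] P2: store L1 := 80 | P0:I, P1:I, P2:M(80) | bus: BusRdX,Flush
[9] P2: load  L5 | P0:I, P1:S(59), P2:S(59) | bus: none
[10] P2: load  L4 | P0:I, P1:I, P2:E(0) | bus: BusRd
[11] P2: store L4 := 26 | P0:I, P1:I, P2:M(26) | bus: none
[12] P0: load  L2 | P0:E(70), P1:I, P2:I | bus: BusRd
[13] P1: store L0 := 64 | P0:I, P1:M(64), P2:I | bus: BusRdX
[14] P2: load  L0 | P0:I, P1:S(64), P2:S(64) | bus: BusRd,Flush
[15] P0: store L3 := 94 | P0:M(94), P1:I, P2:I | bus: BusRdX,Flush

state = I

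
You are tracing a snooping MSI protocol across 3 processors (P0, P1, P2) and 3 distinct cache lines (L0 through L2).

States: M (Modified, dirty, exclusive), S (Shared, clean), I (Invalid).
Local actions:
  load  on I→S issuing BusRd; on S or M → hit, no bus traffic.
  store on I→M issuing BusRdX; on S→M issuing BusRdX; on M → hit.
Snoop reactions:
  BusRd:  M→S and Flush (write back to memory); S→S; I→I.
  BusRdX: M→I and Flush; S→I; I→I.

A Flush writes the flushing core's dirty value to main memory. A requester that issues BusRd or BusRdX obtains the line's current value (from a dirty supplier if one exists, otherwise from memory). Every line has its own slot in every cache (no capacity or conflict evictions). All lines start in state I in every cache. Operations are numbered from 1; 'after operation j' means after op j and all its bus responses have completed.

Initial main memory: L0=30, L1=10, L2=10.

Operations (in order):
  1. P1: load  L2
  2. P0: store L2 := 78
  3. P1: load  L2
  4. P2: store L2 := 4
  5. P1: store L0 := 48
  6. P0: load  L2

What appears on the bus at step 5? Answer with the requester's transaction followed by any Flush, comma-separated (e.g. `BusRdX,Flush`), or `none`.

bus = BusRdX

1. P1: load  L2  bus=[BusRd]  L2: P0=I P1=S P2=I  mem[L2]=10
2. P0: store L2 := 78  bus=[BusRdX]  L2: P0=M P1=I P2=I  mem[L2]=10
3. P1: load  L2  bus=[BusRd,Flush]  L2: P0=S P1=S P2=I  mem[L2]=78
4. P2: store L2 := 4  bus=[BusRdX]  L2: P0=I P1=I P2=M  mem[L2]=78
5. P1: store L0 := 48  bus=[BusRdX]  L0: P0=I P1=M P2=I  mem[L0]=30
6. P0: load  L2  bus=[BusRd,Flush]  L2: P0=S P1=I P2=S  mem[L2]=4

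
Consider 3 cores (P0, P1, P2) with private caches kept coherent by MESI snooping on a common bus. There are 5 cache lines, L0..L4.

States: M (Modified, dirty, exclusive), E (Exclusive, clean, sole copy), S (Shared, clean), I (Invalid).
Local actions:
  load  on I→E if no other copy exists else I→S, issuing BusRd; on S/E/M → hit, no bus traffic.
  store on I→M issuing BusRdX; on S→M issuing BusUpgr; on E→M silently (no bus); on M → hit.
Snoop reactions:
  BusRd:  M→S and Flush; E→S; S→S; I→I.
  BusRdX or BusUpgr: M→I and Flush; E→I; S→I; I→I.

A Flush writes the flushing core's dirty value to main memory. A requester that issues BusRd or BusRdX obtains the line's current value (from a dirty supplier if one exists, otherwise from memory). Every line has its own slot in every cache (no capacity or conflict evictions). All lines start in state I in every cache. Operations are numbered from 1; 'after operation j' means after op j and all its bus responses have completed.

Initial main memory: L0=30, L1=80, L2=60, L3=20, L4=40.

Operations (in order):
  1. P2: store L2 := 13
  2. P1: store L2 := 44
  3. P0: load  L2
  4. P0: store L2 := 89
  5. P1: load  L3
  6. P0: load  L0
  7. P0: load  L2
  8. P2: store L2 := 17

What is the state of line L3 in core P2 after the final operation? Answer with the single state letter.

state = I

step 1: P2: store L2 := 13  ⟶  IIM  (L2)  txn=BusRdX  M[L2]=60
step 2: P1: store L2 := 44  ⟶  IMI  (L2)  txn=BusRdX+Flush  M[L2]=13
step 3: P0: load  L2  ⟶  SSI  (L2)  txn=BusRd+Flush  M[L2]=44
step 4: P0: store L2 := 89  ⟶  MII  (L2)  txn=BusUpgr  M[L2]=44
step 5: P1: load  L3  ⟶  IEI  (L3)  txn=BusRd  M[L3]=20
step 6: P0: load  L0  ⟶  EII  (L0)  txn=BusRd  M[L0]=30
step 7: P0: load  L2  ⟶  MII  (L2)  txn=∅  M[L2]=44
step 8: P2: store L2 := 17  ⟶  IIM  (L2)  txn=BusRdX+Flush  M[L2]=89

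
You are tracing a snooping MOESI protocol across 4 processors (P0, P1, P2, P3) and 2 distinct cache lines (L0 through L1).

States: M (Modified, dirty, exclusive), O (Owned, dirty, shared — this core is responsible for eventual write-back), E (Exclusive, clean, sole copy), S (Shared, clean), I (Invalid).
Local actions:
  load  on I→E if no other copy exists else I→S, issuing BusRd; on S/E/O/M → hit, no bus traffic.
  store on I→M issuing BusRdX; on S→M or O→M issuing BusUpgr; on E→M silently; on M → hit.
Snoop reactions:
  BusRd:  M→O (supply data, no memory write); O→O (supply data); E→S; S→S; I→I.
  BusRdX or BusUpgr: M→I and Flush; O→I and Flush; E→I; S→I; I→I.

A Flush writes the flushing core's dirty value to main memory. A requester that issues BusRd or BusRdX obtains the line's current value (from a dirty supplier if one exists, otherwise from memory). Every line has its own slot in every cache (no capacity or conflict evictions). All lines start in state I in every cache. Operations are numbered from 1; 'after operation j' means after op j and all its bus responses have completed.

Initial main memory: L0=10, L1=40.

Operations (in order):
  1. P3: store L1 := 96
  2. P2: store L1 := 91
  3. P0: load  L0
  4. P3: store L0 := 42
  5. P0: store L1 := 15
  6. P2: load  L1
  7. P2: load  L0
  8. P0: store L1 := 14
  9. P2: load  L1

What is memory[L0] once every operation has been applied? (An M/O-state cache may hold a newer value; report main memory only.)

memory[L0] = 10

step 1: P3: store L1 := 96  ⟶  IIIM  (L1)  txn=BusRdX  M[L1]=40
step 2: P2: store L1 := 91  ⟶  IIMI  (L1)  txn=BusRdX+Flush  M[L1]=96
step 3: P0: load  L0  ⟶  EIII  (L0)  txn=BusRd  M[L0]=10
step 4: P3: store L0 := 42  ⟶  IIIM  (L0)  txn=BusRdX  M[L0]=10
step 5: P0: store L1 := 15  ⟶  MIII  (L1)  txn=BusRdX+Flush  M[L1]=91
step 6: P2: load  L1  ⟶  OISI  (L1)  txn=BusRd  M[L1]=91
step 7: P2: load  L0  ⟶  IISO  (L0)  txn=BusRd  M[L0]=10
step 8: P0: store L1 := 14  ⟶  MIII  (L1)  txn=BusUpgr  M[L1]=91
step 9: P2: load  L1  ⟶  OISI  (L1)  txn=BusRd  M[L1]=91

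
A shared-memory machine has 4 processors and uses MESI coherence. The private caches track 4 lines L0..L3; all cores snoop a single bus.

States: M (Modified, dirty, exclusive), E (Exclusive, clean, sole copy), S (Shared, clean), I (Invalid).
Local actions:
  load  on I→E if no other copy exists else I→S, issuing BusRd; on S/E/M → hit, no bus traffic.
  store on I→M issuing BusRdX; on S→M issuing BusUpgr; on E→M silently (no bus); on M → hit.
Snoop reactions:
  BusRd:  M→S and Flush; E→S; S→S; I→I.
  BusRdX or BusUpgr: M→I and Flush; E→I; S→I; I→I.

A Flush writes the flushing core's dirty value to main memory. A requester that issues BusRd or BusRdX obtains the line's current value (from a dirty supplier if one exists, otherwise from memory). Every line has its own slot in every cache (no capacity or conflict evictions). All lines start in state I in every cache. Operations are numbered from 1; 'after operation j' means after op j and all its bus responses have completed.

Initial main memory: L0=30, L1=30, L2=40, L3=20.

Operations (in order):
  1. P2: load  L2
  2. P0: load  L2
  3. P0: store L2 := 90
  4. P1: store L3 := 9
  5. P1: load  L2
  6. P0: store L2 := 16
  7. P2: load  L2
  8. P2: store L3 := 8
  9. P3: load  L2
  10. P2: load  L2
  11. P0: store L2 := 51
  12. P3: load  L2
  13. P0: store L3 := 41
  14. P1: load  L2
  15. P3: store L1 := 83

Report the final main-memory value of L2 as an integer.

1. P2: load  L2  bus=[BusRd]  L2: P0=I P1=I P2=E P3=I  mem[L2]=40
2. P0: load  L2  bus=[BusRd]  L2: P0=S P1=I P2=S P3=I  mem[L2]=40
3. P0: store L2 := 90  bus=[BusUpgr]  L2: P0=M P1=I P2=I P3=I  mem[L2]=40
4. P1: store L3 := 9  bus=[BusRdX]  L3: P0=I P1=M P2=I P3=I  mem[L3]=20
5. P1: load  L2  bus=[BusRd,Flush]  L2: P0=S P1=S P2=I P3=I  mem[L2]=90
6. P0: store L2 := 16  bus=[BusUpgr]  L2: P0=M P1=I P2=I P3=I  mem[L2]=90
7. P2: load  L2  bus=[BusRd,Flush]  L2: P0=S P1=I P2=S P3=I  mem[L2]=16
8. P2: store L3 := 8  bus=[BusRdX,Flush]  L3: P0=I P1=I P2=M P3=I  mem[L3]=9
9. P3: load  L2  bus=[BusRd]  L2: P0=S P1=I P2=S P3=S  mem[L2]=16
10. P2: load  L2  bus=[-]  L2: P0=S P1=I P2=S P3=S  mem[L2]=16
11. P0: store L2 := 51  bus=[BusUpgr]  L2: P0=M P1=I P2=I P3=I  mem[L2]=16
12. P3: load  L2  bus=[BusRd,Flush]  L2: P0=S P1=I P2=I P3=S  mem[L2]=51
13. P0: store L3 := 41  bus=[BusRdX,Flush]  L3: P0=M P1=I P2=I P3=I  mem[L3]=8
14. P1: load  L2  bus=[BusRd]  L2: P0=S P1=S P2=I P3=S  mem[L2]=51
15. P3: store L1 := 83  bus=[BusRdX]  L1: P0=I P1=I P2=I P3=M  mem[L1]=30

memory[L2] = 51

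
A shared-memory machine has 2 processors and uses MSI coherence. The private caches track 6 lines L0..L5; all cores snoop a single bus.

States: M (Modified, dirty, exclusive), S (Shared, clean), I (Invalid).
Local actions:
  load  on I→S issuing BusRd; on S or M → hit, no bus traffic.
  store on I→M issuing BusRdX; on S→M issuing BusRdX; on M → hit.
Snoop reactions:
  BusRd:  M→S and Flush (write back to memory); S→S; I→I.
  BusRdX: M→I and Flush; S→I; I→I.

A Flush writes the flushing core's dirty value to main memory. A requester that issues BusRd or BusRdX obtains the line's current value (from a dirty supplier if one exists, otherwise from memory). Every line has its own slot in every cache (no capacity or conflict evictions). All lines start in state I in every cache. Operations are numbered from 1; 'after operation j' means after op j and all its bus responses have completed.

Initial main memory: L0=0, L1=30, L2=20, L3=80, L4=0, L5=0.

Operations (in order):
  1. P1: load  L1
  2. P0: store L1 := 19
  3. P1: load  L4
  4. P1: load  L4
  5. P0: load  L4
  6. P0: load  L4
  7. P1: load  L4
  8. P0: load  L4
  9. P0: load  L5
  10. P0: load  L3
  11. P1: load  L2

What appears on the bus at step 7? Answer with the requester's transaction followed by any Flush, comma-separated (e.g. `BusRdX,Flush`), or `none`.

  op1 P1: load  L1 → I/S on L1; bus BusRd; mem=30
  op2 P0: store L1 := 19 → M/I on L1; bus BusRdX; mem=30
  op3 P1: load  L4 → I/S on L4; bus BusRd; mem=0
  op4 P1: load  L4 → I/S on L4; bus (none); mem=0
  op5 P0: load  L4 → S/S on L4; bus BusRd; mem=0
  op6 P0: load  L4 → S/S on L4; bus (none); mem=0
  op7 P1: load  L4 → S/S on L4; bus (none); mem=0
  op8 P0: load  L4 → S/S on L4; bus (none); mem=0
  op9 P0: load  L5 → S/I on L5; bus BusRd; mem=0
  op10 P0: load  L3 → S/I on L3; bus BusRd; mem=80
  op11 P1: load  L2 → I/S on L2; bus BusRd; mem=20

bus = none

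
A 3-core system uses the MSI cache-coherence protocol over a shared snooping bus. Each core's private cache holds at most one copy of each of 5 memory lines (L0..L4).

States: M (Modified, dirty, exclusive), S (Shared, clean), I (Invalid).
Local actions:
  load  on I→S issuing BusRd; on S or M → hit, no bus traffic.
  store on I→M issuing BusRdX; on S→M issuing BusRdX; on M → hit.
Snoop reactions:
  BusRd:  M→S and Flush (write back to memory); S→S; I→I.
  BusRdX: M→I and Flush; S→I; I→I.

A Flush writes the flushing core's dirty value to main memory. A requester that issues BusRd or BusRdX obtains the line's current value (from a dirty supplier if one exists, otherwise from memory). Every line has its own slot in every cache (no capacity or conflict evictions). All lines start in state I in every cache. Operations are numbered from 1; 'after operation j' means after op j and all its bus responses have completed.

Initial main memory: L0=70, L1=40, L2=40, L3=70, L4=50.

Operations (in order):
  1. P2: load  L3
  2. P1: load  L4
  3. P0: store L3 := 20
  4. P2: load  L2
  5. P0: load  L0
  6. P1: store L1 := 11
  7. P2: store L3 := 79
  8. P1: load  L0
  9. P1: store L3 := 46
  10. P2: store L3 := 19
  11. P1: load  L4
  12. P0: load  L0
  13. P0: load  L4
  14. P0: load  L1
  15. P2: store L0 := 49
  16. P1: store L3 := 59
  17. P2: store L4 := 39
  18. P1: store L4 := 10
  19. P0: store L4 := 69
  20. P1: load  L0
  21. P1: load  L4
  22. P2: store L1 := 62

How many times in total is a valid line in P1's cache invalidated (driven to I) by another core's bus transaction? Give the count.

invalidations = 5

1. P2: load  L3  bus=[BusRd]  L3: P0=I P1=I P2=S  mem[L3]=70
2. P1: load  L4  bus=[BusRd]  L4: P0=I P1=S P2=I  mem[L4]=50
3. P0: store L3 := 20  bus=[BusRdX]  L3: P0=M P1=I P2=I  mem[L3]=70
4. P2: load  L2  bus=[BusRd]  L2: P0=I P1=I P2=S  mem[L2]=40
5. P0: load  L0  bus=[BusRd]  L0: P0=S P1=I P2=I  mem[L0]=70
6. P1: store L1 := 11  bus=[BusRdX]  L1: P0=I P1=M P2=I  mem[L1]=40
7. P2: store L3 := 79  bus=[BusRdX,Flush]  L3: P0=I P1=I P2=M  mem[L3]=20
8. P1: load  L0  bus=[BusRd]  L0: P0=S P1=S P2=I  mem[L0]=70
9. P1: store L3 := 46  bus=[BusRdX,Flush]  L3: P0=I P1=M P2=I  mem[L3]=79
10. P2: store L3 := 19  bus=[BusRdX,Flush]  L3: P0=I P1=I P2=M  mem[L3]=46
11. P1: load  L4  bus=[-]  L4: P0=I P1=S P2=I  mem[L4]=50
12. P0: load  L0  bus=[-]  L0: P0=S P1=S P2=I  mem[L0]=70
13. P0: load  L4  bus=[BusRd]  L4: P0=S P1=S P2=I  mem[L4]=50
14. P0: load  L1  bus=[BusRd,Flush]  L1: P0=S P1=S P2=I  mem[L1]=11
15. P2: store L0 := 49  bus=[BusRdX]  L0: P0=I P1=I P2=M  mem[L0]=70
16. P1: store L3 := 59  bus=[BusRdX,Flush]  L3: P0=I P1=M P2=I  mem[L3]=19
17. P2: store L4 := 39  bus=[BusRdX]  L4: P0=I P1=I P2=M  mem[L4]=50
18. P1: store L4 := 10  bus=[BusRdX,Flush]  L4: P0=I P1=M P2=I  mem[L4]=39
19. P0: store L4 := 69  bus=[BusRdX,Flush]  L4: P0=M P1=I P2=I  mem[L4]=10
20. P1: load  L0  bus=[BusRd,Flush]  L0: P0=I P1=S P2=S  mem[L0]=49
21. P1: load  L4  bus=[BusRd,Flush]  L4: P0=S P1=S P2=I  mem[L4]=69
22. P2: store L1 := 62  bus=[BusRdX]  L1: P0=I P1=I P2=M  mem[L1]=11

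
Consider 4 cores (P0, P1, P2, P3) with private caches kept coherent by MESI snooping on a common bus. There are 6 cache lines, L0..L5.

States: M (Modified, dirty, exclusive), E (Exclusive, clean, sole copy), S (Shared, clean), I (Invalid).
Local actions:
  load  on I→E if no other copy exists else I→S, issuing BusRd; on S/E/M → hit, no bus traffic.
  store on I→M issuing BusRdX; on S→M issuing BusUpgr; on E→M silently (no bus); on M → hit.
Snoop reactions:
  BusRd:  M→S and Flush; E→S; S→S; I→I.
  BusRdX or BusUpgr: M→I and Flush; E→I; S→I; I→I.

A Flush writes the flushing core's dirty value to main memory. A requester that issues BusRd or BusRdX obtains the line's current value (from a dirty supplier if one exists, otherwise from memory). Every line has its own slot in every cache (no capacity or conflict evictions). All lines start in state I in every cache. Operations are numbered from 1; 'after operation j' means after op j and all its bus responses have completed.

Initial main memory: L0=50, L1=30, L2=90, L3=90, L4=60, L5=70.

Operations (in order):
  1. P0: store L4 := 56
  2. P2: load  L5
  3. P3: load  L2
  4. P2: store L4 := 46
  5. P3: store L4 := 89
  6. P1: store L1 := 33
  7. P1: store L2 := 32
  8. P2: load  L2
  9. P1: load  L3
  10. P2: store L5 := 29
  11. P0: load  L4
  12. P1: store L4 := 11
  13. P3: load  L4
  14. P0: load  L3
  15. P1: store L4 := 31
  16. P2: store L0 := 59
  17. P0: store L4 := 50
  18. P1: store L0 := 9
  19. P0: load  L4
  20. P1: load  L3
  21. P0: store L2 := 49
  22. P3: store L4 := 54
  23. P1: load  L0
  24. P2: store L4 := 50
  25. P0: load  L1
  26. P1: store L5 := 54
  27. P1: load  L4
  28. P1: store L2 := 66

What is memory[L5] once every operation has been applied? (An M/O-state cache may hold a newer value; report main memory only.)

memory[L5] = 29

1. P0: store L4 := 56  bus=[BusRdX]  L4: P0=M P1=I P2=I P3=I  mem[L4]=60
2. P2: load  L5  bus=[BusRd]  L5: P0=I P1=I P2=E P3=I  mem[L5]=70
3. P3: load  L2  bus=[BusRd]  L2: P0=I P1=I P2=I P3=E  mem[L2]=90
4. P2: store L4 := 46  bus=[BusRdX,Flush]  L4: P0=I P1=I P2=M P3=I  mem[L4]=56
5. P3: store L4 := 89  bus=[BusRdX,Flush]  L4: P0=I P1=I P2=I P3=M  mem[L4]=46
6. P1: store L1 := 33  bus=[BusRdX]  L1: P0=I P1=M P2=I P3=I  mem[L1]=30
7. P1: store L2 := 32  bus=[BusRdX]  L2: P0=I P1=M P2=I P3=I  mem[L2]=90
8. P2: load  L2  bus=[BusRd,Flush]  L2: P0=I P1=S P2=S P3=I  mem[L2]=32
9. P1: load  L3  bus=[BusRd]  L3: P0=I P1=E P2=I P3=I  mem[L3]=90
10. P2: store L5 := 29  bus=[-]  L5: P0=I P1=I P2=M P3=I  mem[L5]=70
11. P0: load  L4  bus=[BusRd,Flush]  L4: P0=S P1=I P2=I P3=S  mem[L4]=89
12. P1: store L4 := 11  bus=[BusRdX]  L4: P0=I P1=M P2=I P3=I  mem[L4]=89
13. P3: load  L4  bus=[BusRd,Flush]  L4: P0=I P1=S P2=I P3=S  mem[L4]=11
14. P0: load  L3  bus=[BusRd]  L3: P0=S P1=S P2=I P3=I  mem[L3]=90
15. P1: store L4 := 31  bus=[BusUpgr]  L4: P0=I P1=M P2=I P3=I  mem[L4]=11
16. P2: store L0 := 59  bus=[BusRdX]  L0: P0=I P1=I P2=M P3=I  mem[L0]=50
17. P0: store L4 := 50  bus=[BusRdX,Flush]  L4: P0=M P1=I P2=I P3=I  mem[L4]=31
18. P1: store L0 := 9  bus=[BusRdX,Flush]  L0: P0=I P1=M P2=I P3=I  mem[L0]=59
19. P0: load  L4  bus=[-]  L4: P0=M P1=I P2=I P3=I  mem[L4]=31
20. P1: load  L3  bus=[-]  L3: P0=S P1=S P2=I P3=I  mem[L3]=90
21. P0: store L2 := 49  bus=[BusRdX]  L2: P0=M P1=I P2=I P3=I  mem[L2]=32
22. P3: store L4 := 54  bus=[BusRdX,Flush]  L4: P0=I P1=I P2=I P3=M  mem[L4]=50
23. P1: load  L0  bus=[-]  L0: P0=I P1=M P2=I P3=I  mem[L0]=59
24. P2: store L4 := 50  bus=[BusRdX,Flush]  L4: P0=I P1=I P2=M P3=I  mem[L4]=54
25. P0: load  L1  bus=[BusRd,Flush]  L1: P0=S P1=S P2=I P3=I  mem[L1]=33
26. P1: store L5 := 54  bus=[BusRdX,Flush]  L5: P0=I P1=M P2=I P3=I  mem[L5]=29
27. P1: load  L4  bus=[BusRd,Flush]  L4: P0=I P1=S P2=S P3=I  mem[L4]=50
28. P1: store L2 := 66  bus=[BusRdX,Flush]  L2: P0=I P1=M P2=I P3=I  mem[L2]=49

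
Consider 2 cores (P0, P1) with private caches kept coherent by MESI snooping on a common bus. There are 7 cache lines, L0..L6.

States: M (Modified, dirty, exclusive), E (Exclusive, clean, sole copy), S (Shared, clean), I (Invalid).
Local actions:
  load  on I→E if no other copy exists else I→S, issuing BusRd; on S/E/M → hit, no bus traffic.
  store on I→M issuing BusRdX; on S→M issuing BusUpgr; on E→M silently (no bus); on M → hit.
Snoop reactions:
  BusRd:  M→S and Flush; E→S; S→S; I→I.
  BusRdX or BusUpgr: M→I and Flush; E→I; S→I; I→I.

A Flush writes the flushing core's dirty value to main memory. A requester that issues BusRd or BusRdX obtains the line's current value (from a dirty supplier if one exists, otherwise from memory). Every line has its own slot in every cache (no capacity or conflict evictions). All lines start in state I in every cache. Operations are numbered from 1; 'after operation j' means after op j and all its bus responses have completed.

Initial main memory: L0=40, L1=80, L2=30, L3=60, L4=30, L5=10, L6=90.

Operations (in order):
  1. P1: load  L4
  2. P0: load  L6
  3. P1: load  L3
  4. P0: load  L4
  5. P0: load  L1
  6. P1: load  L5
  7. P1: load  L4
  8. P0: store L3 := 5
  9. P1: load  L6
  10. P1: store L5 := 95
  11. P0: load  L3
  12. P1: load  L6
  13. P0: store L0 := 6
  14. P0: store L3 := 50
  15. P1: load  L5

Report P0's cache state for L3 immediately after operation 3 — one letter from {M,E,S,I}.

1. P1: load  L4  bus=[BusRd]  L4: P0=I P1=E  mem[L4]=30
2. P0: load  L6  bus=[BusRd]  L6: P0=E P1=I  mem[L6]=90
3. P1: load  L3  bus=[BusRd]  L3: P0=I P1=E  mem[L3]=60
4. P0: load  L4  bus=[BusRd]  L4: P0=S P1=S  mem[L4]=30
5. P0: load  L1  bus=[BusRd]  L1: P0=E P1=I  mem[L1]=80
6. P1: load  L5  bus=[BusRd]  L5: P0=I P1=E  mem[L5]=10
7. P1: load  L4  bus=[-]  L4: P0=S P1=S  mem[L4]=30
8. P0: store L3 := 5  bus=[BusRdX]  L3: P0=M P1=I  mem[L3]=60
9. P1: load  L6  bus=[BusRd]  L6: P0=S P1=S  mem[L6]=90
10. P1: store L5 := 95  bus=[-]  L5: P0=I P1=M  mem[L5]=10
11. P0: load  L3  bus=[-]  L3: P0=M P1=I  mem[L3]=60
12. P1: load  L6  bus=[-]  L6: P0=S P1=S  mem[L6]=90
13. P0: store L0 := 6  bus=[BusRdX]  L0: P0=M P1=I  mem[L0]=40
14. P0: store L3 := 50  bus=[-]  L3: P0=M P1=I  mem[L3]=60
15. P1: load  L5  bus=[-]  L5: P0=I P1=M  mem[L5]=10

state = I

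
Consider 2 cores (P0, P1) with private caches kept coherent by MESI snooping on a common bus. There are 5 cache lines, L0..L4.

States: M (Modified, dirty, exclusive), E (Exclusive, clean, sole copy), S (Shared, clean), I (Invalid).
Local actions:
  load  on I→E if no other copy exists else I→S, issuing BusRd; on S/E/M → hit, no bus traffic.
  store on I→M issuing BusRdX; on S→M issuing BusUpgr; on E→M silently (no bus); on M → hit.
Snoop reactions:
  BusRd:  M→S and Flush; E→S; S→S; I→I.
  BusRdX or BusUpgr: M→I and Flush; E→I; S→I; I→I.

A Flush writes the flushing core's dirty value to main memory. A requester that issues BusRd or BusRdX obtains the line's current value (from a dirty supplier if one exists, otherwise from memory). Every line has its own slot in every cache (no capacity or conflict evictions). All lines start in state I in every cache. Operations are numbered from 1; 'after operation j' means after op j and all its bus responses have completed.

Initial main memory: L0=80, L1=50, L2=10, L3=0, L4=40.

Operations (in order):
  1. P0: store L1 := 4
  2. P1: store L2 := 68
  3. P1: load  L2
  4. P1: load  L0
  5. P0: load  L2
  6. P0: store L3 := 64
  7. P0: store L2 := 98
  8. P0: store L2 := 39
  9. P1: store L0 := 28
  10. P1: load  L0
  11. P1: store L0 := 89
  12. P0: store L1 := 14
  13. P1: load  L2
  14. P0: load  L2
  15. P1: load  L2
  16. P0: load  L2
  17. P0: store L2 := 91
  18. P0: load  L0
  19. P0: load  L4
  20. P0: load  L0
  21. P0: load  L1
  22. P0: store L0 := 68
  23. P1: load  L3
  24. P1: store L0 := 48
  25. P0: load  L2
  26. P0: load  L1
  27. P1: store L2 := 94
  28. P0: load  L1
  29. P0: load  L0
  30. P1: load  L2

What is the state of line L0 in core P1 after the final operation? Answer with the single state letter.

state = S

[1] P0: store L1 := 4 | P0:M(4), P1:I | bus: BusRdX
[2] P1: store L2 := 68 | P0:I, P1:M(68) | bus: BusRdX
[3] P1: load  L2 | P0:I, P1:M(68) | bus: none
[4] P1: load  L0 | P0:I, P1:E(80) | bus: BusRd
[5] P0: load  L2 | P0:S(68), P1:S(68) | bus: BusRd,Flush
[6] P0: store L3 := 64 | P0:M(64), P1:I | bus: BusRdX
[7] P0: store L2 := 98 | P0:M(98), P1:I | bus: BusUpgr
[8] P0: store L2 := 39 | P0:M(39), P1:I | bus: none
[9] P1: store L0 := 28 | P0:I, P1:M(28) | bus: none
[10] P1: load  L0 | P0:I, P1:M(28) | bus: none
[11] P1: store L0 := 89 | P0:I, P1:M(89) | bus: none
[12] P0: store L1 := 14 | P0:M(14), P1:I | bus: none
[13] P1: load  L2 | P0:S(39), P1:S(39) | bus: BusRd,Flush
[14] P0: load  L2 | P0:S(39), P1:S(39) | bus: none
[15] P1: load  L2 | P0:S(39), P1:S(39) | bus: none
[16] P0: load  L2 | P0:S(39), P1:S(39) | bus: none
[17] P0: store L2 := 91 | P0:M(91), P1:I | bus: BusUpgr
[18] P0: load  L0 | P0:S(89), P1:S(89) | bus: BusRd,Flush
[19] P0: load  L4 | P0:E(40), P1:I | bus: BusRd
[20] P0: load  L0 | P0:S(89), P1:S(89) | bus: none
[21] P0: load  L1 | P0:M(14), P1:I | bus: none
[22] P0: store L0 := 68 | P0:M(68), P1:I | bus: BusUpgr
[23] P1: load  L3 | P0:S(64), P1:S(64) | bus: BusRd,Flush
[24] P1: store L0 := 48 | P0:I, P1:M(48) | bus: BusRdX,Flush
[25] P0: load  L2 | P0:M(91), P1:I | bus: none
[26] P0: load  L1 | P0:M(14), P1:I | bus: none
[27] P1: store L2 := 94 | P0:I, P1:M(94) | bus: BusRdX,Flush
[28] P0: load  L1 | P0:M(14), P1:I | bus: none
[29] P0: load  L0 | P0:S(48), P1:S(48) | bus: BusRd,Flush
[30] P1: load  L2 | P0:I, P1:M(94) | bus: none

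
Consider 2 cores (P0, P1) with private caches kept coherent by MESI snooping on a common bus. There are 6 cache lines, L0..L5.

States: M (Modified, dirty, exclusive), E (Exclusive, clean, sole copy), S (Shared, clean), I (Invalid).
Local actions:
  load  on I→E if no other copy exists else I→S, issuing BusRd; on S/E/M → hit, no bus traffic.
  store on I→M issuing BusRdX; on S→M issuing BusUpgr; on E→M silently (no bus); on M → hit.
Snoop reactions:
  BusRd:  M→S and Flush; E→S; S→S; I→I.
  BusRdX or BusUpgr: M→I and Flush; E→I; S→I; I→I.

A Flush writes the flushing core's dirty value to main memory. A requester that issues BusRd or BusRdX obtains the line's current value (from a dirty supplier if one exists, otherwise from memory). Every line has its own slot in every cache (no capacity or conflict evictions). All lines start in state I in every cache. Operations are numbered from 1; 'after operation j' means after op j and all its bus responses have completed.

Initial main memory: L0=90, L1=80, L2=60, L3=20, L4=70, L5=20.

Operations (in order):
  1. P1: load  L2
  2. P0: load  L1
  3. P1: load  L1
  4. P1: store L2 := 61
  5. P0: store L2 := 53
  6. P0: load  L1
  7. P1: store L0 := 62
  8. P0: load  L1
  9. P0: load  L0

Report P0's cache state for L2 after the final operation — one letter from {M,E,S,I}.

[1] P1: load  L2 | P0:I, P1:E(60) | bus: BusRd
[2] P0: load  L1 | P0:E(80), P1:I | bus: BusRd
[3] P1: load  L1 | P0:S(80), P1:S(80) | bus: BusRd
[4] P1: store L2 := 61 | P0:I, P1:M(61) | bus: none
[5] P0: store L2 := 53 | P0:M(53), P1:I | bus: BusRdX,Flush
[6] P0: load  L1 | P0:S(80), P1:S(80) | bus: none
[7] P1: store L0 := 62 | P0:I, P1:M(62) | bus: BusRdX
[8] P0: load  L1 | P0:S(80), P1:S(80) | bus: none
[9] P0: load  L0 | P0:S(62), P1:S(62) | bus: BusRd,Flush

state = M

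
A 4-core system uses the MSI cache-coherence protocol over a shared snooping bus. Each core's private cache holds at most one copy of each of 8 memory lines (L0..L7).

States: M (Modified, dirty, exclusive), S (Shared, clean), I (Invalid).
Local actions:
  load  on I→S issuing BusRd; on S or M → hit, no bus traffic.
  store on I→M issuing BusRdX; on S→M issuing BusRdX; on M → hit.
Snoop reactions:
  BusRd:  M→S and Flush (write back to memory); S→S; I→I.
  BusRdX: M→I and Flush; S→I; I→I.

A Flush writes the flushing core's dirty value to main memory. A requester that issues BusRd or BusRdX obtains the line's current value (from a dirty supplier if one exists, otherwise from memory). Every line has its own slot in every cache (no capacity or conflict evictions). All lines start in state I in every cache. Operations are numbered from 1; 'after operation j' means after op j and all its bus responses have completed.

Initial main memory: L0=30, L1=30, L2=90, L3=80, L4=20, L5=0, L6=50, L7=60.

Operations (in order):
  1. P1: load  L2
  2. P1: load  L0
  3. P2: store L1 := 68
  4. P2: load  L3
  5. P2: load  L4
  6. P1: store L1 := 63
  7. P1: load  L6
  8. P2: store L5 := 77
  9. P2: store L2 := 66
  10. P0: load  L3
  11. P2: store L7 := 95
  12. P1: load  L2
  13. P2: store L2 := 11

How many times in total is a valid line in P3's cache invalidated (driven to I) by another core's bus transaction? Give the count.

step 1: P1: load  L2  ⟶  ISII  (L2)  txn=BusRd  M[L2]=90
step 2: P1: load  L0  ⟶  ISII  (L0)  txn=BusRd  M[L0]=30
step 3: P2: store L1 := 68  ⟶  IIMI  (L1)  txn=BusRdX  M[L1]=30
step 4: P2: load  L3  ⟶  IISI  (L3)  txn=BusRd  M[L3]=80
step 5: P2: load  L4  ⟶  IISI  (L4)  txn=BusRd  M[L4]=20
step 6: P1: store L1 := 63  ⟶  IMII  (L1)  txn=BusRdX+Flush  M[L1]=68
step 7: P1: load  L6  ⟶  ISII  (L6)  txn=BusRd  M[L6]=50
step 8: P2: store L5 := 77  ⟶  IIMI  (L5)  txn=BusRdX  M[L5]=0
step 9: P2: store L2 := 66  ⟶  IIMI  (L2)  txn=BusRdX  M[L2]=90
step 10: P0: load  L3  ⟶  SISI  (L3)  txn=BusRd  M[L3]=80
step 11: P2: store L7 := 95  ⟶  IIMI  (L7)  txn=BusRdX  M[L7]=60
step 12: P1: load  L2  ⟶  ISSI  (L2)  txn=BusRd+Flush  M[L2]=66
step 13: P2: store L2 := 11  ⟶  IIMI  (L2)  txn=BusRdX  M[L2]=66

invalidations = 0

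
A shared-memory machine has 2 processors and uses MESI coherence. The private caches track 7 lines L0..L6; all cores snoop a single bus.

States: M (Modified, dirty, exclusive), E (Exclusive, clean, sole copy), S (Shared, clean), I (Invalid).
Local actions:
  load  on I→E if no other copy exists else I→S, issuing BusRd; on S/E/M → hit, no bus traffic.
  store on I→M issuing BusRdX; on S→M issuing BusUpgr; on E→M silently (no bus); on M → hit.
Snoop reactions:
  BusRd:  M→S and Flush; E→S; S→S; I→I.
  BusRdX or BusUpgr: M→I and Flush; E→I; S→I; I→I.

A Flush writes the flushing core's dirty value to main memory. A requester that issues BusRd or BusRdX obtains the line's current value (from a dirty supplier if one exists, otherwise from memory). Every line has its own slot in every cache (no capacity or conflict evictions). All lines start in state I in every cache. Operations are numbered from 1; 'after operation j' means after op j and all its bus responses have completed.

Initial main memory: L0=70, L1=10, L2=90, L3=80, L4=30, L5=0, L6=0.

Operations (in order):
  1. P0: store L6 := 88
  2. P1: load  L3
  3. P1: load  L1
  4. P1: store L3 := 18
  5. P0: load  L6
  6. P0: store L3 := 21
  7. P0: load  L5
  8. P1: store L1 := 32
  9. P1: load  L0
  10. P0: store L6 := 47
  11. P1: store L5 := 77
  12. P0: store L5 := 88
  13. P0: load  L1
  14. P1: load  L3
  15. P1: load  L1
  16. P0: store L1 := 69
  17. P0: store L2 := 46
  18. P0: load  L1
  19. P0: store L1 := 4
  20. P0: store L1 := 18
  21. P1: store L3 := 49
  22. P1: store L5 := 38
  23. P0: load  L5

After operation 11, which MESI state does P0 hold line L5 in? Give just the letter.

1. P0: store L6 := 88  bus=[BusRdX]  L6: P0=M P1=I  mem[L6]=0
2. P1: load  L3  bus=[BusRd]  L3: P0=I P1=E  mem[L3]=80
3. P1: load  L1  bus=[BusRd]  L1: P0=I P1=E  mem[L1]=10
4. P1: store L3 := 18  bus=[-]  L3: P0=I P1=M  mem[L3]=80
5. P0: load  L6  bus=[-]  L6: P0=M P1=I  mem[L6]=0
6. P0: store L3 := 21  bus=[BusRdX,Flush]  L3: P0=M P1=I  mem[L3]=18
7. P0: load  L5  bus=[BusRd]  L5: P0=E P1=I  mem[L5]=0
8. P1: store L1 := 32  bus=[-]  L1: P0=I P1=M  mem[L1]=10
9. P1: load  L0  bus=[BusRd]  L0: P0=I P1=E  mem[L0]=70
10. P0: store L6 := 47  bus=[-]  L6: P0=M P1=I  mem[L6]=0
11. P1: store L5 := 77  bus=[BusRdX]  L5: P0=I P1=M  mem[L5]=0
12. P0: store L5 := 88  bus=[BusRdX,Flush]  L5: P0=M P1=I  mem[L5]=77
13. P0: load  L1  bus=[BusRd,Flush]  L1: P0=S P1=S  mem[L1]=32
14. P1: load  L3  bus=[BusRd,Flush]  L3: P0=S P1=S  mem[L3]=21
15. P1: load  L1  bus=[-]  L1: P0=S P1=S  mem[L1]=32
16. P0: store L1 := 69  bus=[BusUpgr]  L1: P0=M P1=I  mem[L1]=32
17. P0: store L2 := 46  bus=[BusRdX]  L2: P0=M P1=I  mem[L2]=90
18. P0: load  L1  bus=[-]  L1: P0=M P1=I  mem[L1]=32
19. P0: store L1 := 4  bus=[-]  L1: P0=M P1=I  mem[L1]=32
20. P0: store L1 := 18  bus=[-]  L1: P0=M P1=I  mem[L1]=32
21. P1: store L3 := 49  bus=[BusUpgr]  L3: P0=I P1=M  mem[L3]=21
22. P1: store L5 := 38  bus=[BusRdX,Flush]  L5: P0=I P1=M  mem[L5]=88
23. P0: load  L5  bus=[BusRd,Flush]  L5: P0=S P1=S  mem[L5]=38

state = I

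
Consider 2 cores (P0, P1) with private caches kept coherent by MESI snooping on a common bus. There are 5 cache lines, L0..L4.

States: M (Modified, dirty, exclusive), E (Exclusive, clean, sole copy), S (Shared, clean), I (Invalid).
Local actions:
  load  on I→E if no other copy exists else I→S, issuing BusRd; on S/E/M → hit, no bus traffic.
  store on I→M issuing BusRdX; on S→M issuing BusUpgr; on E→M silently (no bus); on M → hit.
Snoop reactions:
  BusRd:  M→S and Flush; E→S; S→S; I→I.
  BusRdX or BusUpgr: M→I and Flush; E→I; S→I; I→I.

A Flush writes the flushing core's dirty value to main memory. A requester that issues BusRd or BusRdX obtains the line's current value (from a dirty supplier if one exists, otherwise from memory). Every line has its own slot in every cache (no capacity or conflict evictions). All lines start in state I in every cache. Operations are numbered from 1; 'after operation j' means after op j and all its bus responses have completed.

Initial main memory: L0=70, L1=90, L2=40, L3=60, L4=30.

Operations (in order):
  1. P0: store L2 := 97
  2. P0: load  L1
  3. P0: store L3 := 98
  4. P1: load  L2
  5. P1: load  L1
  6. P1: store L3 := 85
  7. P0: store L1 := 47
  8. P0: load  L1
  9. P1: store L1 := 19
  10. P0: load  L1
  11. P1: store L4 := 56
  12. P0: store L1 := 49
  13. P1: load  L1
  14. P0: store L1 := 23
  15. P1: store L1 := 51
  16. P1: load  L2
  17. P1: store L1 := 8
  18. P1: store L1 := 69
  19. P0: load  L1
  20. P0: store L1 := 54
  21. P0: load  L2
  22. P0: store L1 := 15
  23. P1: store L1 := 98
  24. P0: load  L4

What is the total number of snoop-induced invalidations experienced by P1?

invalidations = 4

1. P0: store L2 := 97  bus=[BusRdX]  L2: P0=M P1=I  mem[L2]=40
2. P0: load  L1  bus=[BusRd]  L1: P0=E P1=I  mem[L1]=90
3. P0: store L3 := 98  bus=[BusRdX]  L3: P0=M P1=I  mem[L3]=60
4. P1: load  L2  bus=[BusRd,Flush]  L2: P0=S P1=S  mem[L2]=97
5. P1: load  L1  bus=[BusRd]  L1: P0=S P1=S  mem[L1]=90
6. P1: store L3 := 85  bus=[BusRdX,Flush]  L3: P0=I P1=M  mem[L3]=98
7. P0: store L1 := 47  bus=[BusUpgr]  L1: P0=M P1=I  mem[L1]=90
8. P0: load  L1  bus=[-]  L1: P0=M P1=I  mem[L1]=90
9. P1: store L1 := 19  bus=[BusRdX,Flush]  L1: P0=I P1=M  mem[L1]=47
10. P0: load  L1  bus=[BusRd,Flush]  L1: P0=S P1=S  mem[L1]=19
11. P1: store L4 := 56  bus=[BusRdX]  L4: P0=I P1=M  mem[L4]=30
12. P0: store L1 := 49  bus=[BusUpgr]  L1: P0=M P1=I  mem[L1]=19
13. P1: load  L1  bus=[BusRd,Flush]  L1: P0=S P1=S  mem[L1]=49
14. P0: store L1 := 23  bus=[BusUpgr]  L1: P0=M P1=I  mem[L1]=49
15. P1: store L1 := 51  bus=[BusRdX,Flush]  L1: P0=I P1=M  mem[L1]=23
16. P1: load  L2  bus=[-]  L2: P0=S P1=S  mem[L2]=97
17. P1: store L1 := 8  bus=[-]  L1: P0=I P1=M  mem[L1]=23
18. P1: store L1 := 69  bus=[-]  L1: P0=I P1=M  mem[L1]=23
19. P0: load  L1  bus=[BusRd,Flush]  L1: P0=S P1=S  mem[L1]=69
20. P0: store L1 := 54  bus=[BusUpgr]  L1: P0=M P1=I  mem[L1]=69
21. P0: load  L2  bus=[-]  L2: P0=S P1=S  mem[L2]=97
22. P0: store L1 := 15  bus=[-]  L1: P0=M P1=I  mem[L1]=69
23. P1: store L1 := 98  bus=[BusRdX,Flush]  L1: P0=I P1=M  mem[L1]=15
24. P0: load  L4  bus=[BusRd,Flush]  L4: P0=S P1=S  mem[L4]=56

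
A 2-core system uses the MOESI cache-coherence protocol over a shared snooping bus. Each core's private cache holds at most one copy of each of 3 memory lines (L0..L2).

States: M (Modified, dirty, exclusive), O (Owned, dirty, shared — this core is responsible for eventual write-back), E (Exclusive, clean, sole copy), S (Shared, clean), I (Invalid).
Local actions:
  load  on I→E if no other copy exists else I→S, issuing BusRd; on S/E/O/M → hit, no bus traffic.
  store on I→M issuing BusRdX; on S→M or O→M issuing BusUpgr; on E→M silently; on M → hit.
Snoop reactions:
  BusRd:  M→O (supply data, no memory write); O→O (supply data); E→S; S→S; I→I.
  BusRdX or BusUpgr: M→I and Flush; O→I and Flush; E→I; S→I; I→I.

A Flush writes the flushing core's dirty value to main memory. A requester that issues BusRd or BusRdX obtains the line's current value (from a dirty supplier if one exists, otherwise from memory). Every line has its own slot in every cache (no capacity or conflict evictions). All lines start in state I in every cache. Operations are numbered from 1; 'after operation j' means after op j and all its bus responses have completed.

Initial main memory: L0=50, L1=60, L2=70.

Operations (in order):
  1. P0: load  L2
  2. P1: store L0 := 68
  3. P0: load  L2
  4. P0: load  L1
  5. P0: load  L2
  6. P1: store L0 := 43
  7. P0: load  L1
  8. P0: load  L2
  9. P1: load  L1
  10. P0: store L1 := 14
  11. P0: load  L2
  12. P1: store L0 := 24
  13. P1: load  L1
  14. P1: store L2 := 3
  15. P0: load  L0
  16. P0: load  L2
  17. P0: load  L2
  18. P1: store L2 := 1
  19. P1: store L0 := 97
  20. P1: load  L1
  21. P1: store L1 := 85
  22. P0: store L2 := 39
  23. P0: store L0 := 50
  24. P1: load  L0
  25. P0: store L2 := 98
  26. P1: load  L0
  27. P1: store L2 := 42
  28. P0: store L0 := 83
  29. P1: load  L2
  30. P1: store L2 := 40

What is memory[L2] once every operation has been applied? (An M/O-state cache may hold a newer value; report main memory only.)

[1] P0: load  L2 | P0:E(70), P1:I | bus: BusRd
[2] P1: store L0 := 68 | P0:I, P1:M(68) | bus: BusRdX
[3] P0: load  L2 | P0:E(70), P1:I | bus: none
[4] P0: load  L1 | P0:E(60), P1:I | bus: BusRd
[5] P0: load  L2 | P0:E(70), P1:I | bus: none
[6] P1: store L0 := 43 | P0:I, P1:M(43) | bus: none
[7] P0: load  L1 | P0:E(60), P1:I | bus: none
[8] P0: load  L2 | P0:E(70), P1:I | bus: none
[9] P1: load  L1 | P0:S(60), P1:S(60) | bus: BusRd
[10] P0: store L1 := 14 | P0:M(14), P1:I | bus: BusUpgr
[11] P0: load  L2 | P0:E(70), P1:I | bus: none
[12] P1: store L0 := 24 | P0:I, P1:M(24) | bus: none
[13] P1: load  L1 | P0:O(14), P1:S(14) | bus: BusRd
[14] P1: store L2 := 3 | P0:I, P1:M(3) | bus: BusRdX
[15] P0: load  L0 | P0:S(24), P1:O(24) | bus: BusRd
[16] P0: load  L2 | P0:S(3), P1:O(3) | bus: BusRd
[17] P0: load  L2 | P0:S(3), P1:O(3) | bus: none
[18] P1: store L2 := 1 | P0:I, P1:M(1) | bus: BusUpgr
[19] P1: store L0 := 97 | P0:I, P1:M(97) | bus: BusUpgr
[20] P1: load  L1 | P0:O(14), P1:S(14) | bus: none
[21] P1: store L1 := 85 | P0:I, P1:M(85) | bus: BusUpgr,Flush
[22] P0: store L2 := 39 | P0:M(39), P1:I | bus: BusRdX,Flush
[23] P0: store L0 := 50 | P0:M(50), P1:I | bus: BusRdX,Flush
[24] P1: load  L0 | P0:O(50), P1:S(50) | bus: BusRd
[25] P0: store L2 := 98 | P0:M(98), P1:I | bus: none
[26] P1: load  L0 | P0:O(50), P1:S(50) | bus: none
[27] P1: store L2 := 42 | P0:I, P1:M(42) | bus: BusRdX,Flush
[28] P0: store L0 := 83 | P0:M(83), P1:I | bus: BusUpgr
[29] P1: load  L2 | P0:I, P1:M(42) | bus: none
[30] P1: store L2 := 40 | P0:I, P1:M(40) | bus: none

memory[L2] = 98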